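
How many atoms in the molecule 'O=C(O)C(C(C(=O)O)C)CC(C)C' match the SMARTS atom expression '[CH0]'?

2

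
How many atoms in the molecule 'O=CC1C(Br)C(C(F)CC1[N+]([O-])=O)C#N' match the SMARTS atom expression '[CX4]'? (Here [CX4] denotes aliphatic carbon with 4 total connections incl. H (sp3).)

6

Check the 15 heavy atoms by environment: 6× C (X4) → match; 1× C (X2) → no; 1× N (X1) → no; 1× F (X1) → no; 1× N (charge +1, X3) → no; 1× O (charge -1, X1) → no; 2× O (X1) → no; 1× Br (X1) → no; 1× C (X3) → no.
That gives 6 matching atoms.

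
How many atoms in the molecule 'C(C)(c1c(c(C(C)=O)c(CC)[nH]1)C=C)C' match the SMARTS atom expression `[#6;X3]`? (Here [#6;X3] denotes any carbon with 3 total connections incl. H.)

7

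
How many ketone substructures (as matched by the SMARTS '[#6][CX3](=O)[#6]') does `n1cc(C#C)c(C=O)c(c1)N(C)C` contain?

0

[#6][CX3](=O)[#6] is the SMARTS for a ketone: a carbonyl carbon (no H) flanked by two carbons.
The molecule has an aldehyde (-CHO), but the carbonyl carbon has H1, so it is not flanked by two carbons; nothing else fits, so there are 0 matches.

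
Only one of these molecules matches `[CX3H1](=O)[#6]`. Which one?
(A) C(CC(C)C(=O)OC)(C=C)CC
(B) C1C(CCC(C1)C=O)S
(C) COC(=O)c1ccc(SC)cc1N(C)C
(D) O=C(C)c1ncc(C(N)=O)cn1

B

[CX3H1](=O)[#6] describes an sp2 carbon with one H, double-bonded to O and single-bonded to carbon (an aldehyde).
(A) has a methyl-ester group (-C(=O)OCH3) but the carbonyl carbon has H0, not H1.
(B) contains an aldehyde (-CHO), which satisfies every atom and bond constraint.
(C) has a methyl-ester group (-C(=O)OCH3) but the carbonyl carbon has H0, not H1.
(D) has an acetyl/ketone group (-C(=O)CH3) but the carbonyl carbon has H0 (two carbon neighbours), not H1.
So the answer is (B).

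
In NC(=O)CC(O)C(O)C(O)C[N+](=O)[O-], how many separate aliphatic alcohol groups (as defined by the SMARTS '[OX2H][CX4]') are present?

3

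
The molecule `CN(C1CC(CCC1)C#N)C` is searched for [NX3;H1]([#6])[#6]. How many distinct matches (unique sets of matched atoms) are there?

0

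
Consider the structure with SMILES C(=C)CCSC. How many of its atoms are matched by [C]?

5

The query [C] means: uppercase C matches aliphatic (non-aromatic) carbon only.
Check the 6 heavy atoms by environment: 5× C → match; 1× S → no.
That gives 5 matching atoms.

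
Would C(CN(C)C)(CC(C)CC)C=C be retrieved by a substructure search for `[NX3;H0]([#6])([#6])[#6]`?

Yes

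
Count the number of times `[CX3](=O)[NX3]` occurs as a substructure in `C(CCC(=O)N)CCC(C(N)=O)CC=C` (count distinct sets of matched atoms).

[CX3](=O)[NX3] is the SMARTS for an amide: a carbonyl carbon bonded to a trivalent nitrogen.
The molecule carries 2 separate instances of a primary amide (-C(=O)NH2) meeting every constraint; each maps to a distinct set of atoms, giving 2 matches.

2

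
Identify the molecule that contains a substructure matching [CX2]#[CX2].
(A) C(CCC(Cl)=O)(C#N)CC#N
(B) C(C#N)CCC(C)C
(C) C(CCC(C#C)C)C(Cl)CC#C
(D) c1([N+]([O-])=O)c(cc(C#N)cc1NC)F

C

[CX2]#[CX2] describes a carbon-carbon triple bond (an alkyne).
(A) has a nitrile (-C#N) but the triple bond is C#N, not C#C.
(B) has a nitrile (-C#N) but the triple bond is C#N, not C#C.
(C) contains an ethynyl group (-C#CH), which satisfies every atom and bond constraint.
(D) has a nitrile (-C#N) but the triple bond is C#N, not C#C.
So the answer is (C).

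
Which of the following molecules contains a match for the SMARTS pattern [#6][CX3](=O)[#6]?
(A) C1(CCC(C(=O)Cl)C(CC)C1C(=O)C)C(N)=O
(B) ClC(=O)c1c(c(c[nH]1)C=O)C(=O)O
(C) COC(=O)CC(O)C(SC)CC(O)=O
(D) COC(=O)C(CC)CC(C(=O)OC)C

A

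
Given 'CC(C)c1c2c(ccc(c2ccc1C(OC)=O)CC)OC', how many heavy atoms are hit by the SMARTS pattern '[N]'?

0

The query [N] means: uppercase N matches aliphatic (non-aromatic) nitrogen only.
Check the 21 heavy atoms by environment: 10× c (aromatic) → no; 8× C → no; 3× O → no.
No environment satisfies the query, so 0 matching atoms.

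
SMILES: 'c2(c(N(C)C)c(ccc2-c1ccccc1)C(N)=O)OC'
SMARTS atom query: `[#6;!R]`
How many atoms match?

4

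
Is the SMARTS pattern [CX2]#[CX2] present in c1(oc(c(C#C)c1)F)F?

Yes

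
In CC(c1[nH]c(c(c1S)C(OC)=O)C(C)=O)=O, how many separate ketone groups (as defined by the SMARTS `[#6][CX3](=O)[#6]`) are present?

2

[#6][CX3](=O)[#6] is the SMARTS for a ketone: a carbonyl carbon (no H) flanked by two carbons.
The molecule carries 2 separate instances of an acetyl/ketone group (-C(=O)CH3) meeting every constraint; each maps to a distinct set of atoms, giving 2 matches.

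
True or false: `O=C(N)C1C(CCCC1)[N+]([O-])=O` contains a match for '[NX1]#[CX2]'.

False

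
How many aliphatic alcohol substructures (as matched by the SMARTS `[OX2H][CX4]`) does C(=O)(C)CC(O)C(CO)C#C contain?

2

[OX2H][CX4] is the SMARTS for an aliphatic alcohol: a hydroxyl oxygen bound to an sp3 (X4) carbon.
The molecule carries 2 separate instances of a hydroxyl group (-OH) meeting every constraint; each maps to a distinct set of atoms, giving 2 matches.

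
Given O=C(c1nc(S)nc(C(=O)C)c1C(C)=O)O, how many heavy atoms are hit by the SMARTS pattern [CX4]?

2

The query [CX4] means: C with X4: aliphatic carbon with exactly 4 total connections (bonds + H).
Check the 16 heavy atoms by environment: 2× n (aromatic, X2) → no; 4× c (aromatic, X3) → no; 3× C (X3) → no; 3× O (X1) → no; 2× C (X4) → match; 1× O (X2) → no; 1× S (X2) → no.
That gives 2 matching atoms.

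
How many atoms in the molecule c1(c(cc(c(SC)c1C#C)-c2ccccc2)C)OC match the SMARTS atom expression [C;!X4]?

Check the 19 heavy atoms by environment: 12× c (aromatic, X3) → no; 3× C (X4) → no; 2× C (X2) → match; 1× O (X2) → no; 1× S (X2) → no.
That gives 2 matching atoms.

2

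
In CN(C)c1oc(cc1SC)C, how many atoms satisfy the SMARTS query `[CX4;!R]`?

The query [CX4;!R] means: aliphatic carbon with four total connections, not in a ring.
Check the 11 heavy atoms by environment: 1× o (aromatic, X2, in 5-ring) → no; 4× c (aromatic, X3, in 5-ring) → no; 1× N (X3, acyclic) → no; 4× C (X4, acyclic) → match; 1× S (X2, acyclic) → no.
That gives 4 matching atoms.

4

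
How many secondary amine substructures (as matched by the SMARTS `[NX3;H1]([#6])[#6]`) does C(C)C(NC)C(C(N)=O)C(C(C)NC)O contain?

2

[NX3;H1]([#6])[#6] is the SMARTS for a secondary amine: a trivalent nitrogen with one H, bonded to two carbons.
The molecule carries 2 separate instances of an N-methylamino group (-NHCH3) meeting every constraint; each maps to a distinct set of atoms, giving 2 matches.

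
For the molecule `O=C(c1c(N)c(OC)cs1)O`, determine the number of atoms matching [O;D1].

2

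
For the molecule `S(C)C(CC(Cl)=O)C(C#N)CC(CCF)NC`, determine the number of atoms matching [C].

The query [C] means: uppercase C matches aliphatic (non-aromatic) carbon only.
Check the 17 heavy atoms by environment: 11× C → match; 1× F → no; 2× N → no; 1× O → no; 1× Cl → no; 1× S → no.
That gives 11 matching atoms.

11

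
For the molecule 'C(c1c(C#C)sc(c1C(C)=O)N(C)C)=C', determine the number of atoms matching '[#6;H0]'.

Check the 15 heavy atoms by environment: 1× s (aromatic, H0) → no; 4× c (aromatic, H0) → match; 1× N (H0) → no; 3× C (H3) → no; 2× C (H0) → match; 2× C (H1) → no; 1× C (H2) → no; 1× O (H0) → no.
Summing the matching environments: 4 + 2 = 6 matching atoms.

6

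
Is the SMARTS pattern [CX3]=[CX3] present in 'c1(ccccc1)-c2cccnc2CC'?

The pattern [CX3]=[CX3] describes a non-aromatic C=C double bond between two sp2 carbons — an alkene.
The closest candidate here is an ethyl group (-CH2CH3), but its C-C bond is a single bond between CX4 carbons, not CX3=CX3. No other fragment satisfies the full query, so there is no match.

No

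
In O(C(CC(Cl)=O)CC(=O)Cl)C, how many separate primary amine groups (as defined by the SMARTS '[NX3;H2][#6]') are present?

0

[NX3;H2][#6] is the SMARTS for a primary amine: a trivalent nitrogen with two H attached to carbon.
No fragment in the molecule satisfies every constraint, giving 0 matches.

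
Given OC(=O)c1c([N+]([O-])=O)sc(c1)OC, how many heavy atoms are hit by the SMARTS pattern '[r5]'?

5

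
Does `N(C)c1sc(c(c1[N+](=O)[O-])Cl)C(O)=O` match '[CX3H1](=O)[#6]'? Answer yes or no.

No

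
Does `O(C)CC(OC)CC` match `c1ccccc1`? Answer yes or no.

No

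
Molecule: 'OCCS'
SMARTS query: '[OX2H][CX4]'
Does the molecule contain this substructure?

Yes

The pattern [OX2H][CX4] describes a hydroxyl oxygen bound to an sp3 (X4) carbon — an aliphatic alcohol.
The molecule carries a hydroxyl group (-OH), whose atoms satisfy every constraint of the query, so the pattern matches.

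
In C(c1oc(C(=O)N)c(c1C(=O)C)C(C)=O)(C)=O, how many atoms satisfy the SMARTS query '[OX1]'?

4

The query [OX1] means: aliphatic oxygen with one total connection — typically a carbonyl =O or an oxide.
Check the 17 heavy atoms by environment: 1× o (aromatic, X2) → no; 4× c (aromatic, X3) → no; 4× C (X3) → no; 4× O (X1) → match; 3× C (X4) → no; 1× N (X3) → no.
That gives 4 matching atoms.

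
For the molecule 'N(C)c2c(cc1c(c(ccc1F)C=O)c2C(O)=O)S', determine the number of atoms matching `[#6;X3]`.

12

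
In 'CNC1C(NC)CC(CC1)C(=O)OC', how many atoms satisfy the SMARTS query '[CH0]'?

The query [CH0] means: aliphatic carbon with no attached hydrogen.
Check the 14 heavy atoms by environment: 3× C (H1) → no; 3× C (H2) → no; 2× N (H1) → no; 3× C (H3) → no; 1× C (H0) → match; 2× O (H0) → no.
That gives 1 matching atom.

1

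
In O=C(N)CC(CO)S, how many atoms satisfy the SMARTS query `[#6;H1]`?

Check the 8 heavy atoms by environment: 2× C (H2) → no; 1× C (H1) → match; 1× C (H0) → no; 1× O (H0) → no; 1× N (H2) → no; 1× S (H1) → no; 1× O (H1) → no.
That gives 1 matching atom.

1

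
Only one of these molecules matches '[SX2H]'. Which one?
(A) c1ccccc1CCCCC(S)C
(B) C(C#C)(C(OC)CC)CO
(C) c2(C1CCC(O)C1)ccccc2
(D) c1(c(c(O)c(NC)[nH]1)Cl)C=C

[SX2H] describes an aliphatic sulfur with two connections, one being H (a thiol).
(A) contains a thiol (-SH), which satisfies every atom and bond constraint.
(B) has a hydroxyl group (-OH) but it is an -OH, not an -SH.
(C) has a hydroxyl group (-OH) but it is an -OH, not an -SH.
(D) has a hydroxyl group (-OH) but it is an -OH, not an -SH.
So the answer is (A).

A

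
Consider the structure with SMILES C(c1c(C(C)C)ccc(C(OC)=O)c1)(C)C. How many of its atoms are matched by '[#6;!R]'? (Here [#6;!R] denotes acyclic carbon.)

8

The query [#6;!R] means: carbon not in any ring.
Check the 16 heavy atoms by environment: 6× c (aromatic, in 6-ring) → no; 8× C (acyclic) → match; 2× O (acyclic) → no.
That gives 8 matching atoms.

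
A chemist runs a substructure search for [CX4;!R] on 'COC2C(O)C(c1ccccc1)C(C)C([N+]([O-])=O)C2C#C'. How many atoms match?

2

The query [CX4;!R] means: aliphatic carbon with four total connections, not in a ring.
Check the 21 heavy atoms by environment: 6× C (X4, in 6-ring) → no; 2× C (X2, acyclic) → no; 1× N (charge +1, X3, acyclic) → no; 1× O (charge -1, X1, acyclic) → no; 1× O (X1, acyclic) → no; 2× O (X2, acyclic) → no; 2× C (X4, acyclic) → match; 6× c (aromatic, X3, in 6-ring) → no.
That gives 2 matching atoms.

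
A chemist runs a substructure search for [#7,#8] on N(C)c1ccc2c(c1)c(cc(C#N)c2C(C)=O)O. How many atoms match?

4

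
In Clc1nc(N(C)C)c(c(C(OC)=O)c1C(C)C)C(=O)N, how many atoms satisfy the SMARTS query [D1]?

9

The query [D1] means: atom with exactly one heavy-atom neighbour (degree 1).
Check the 20 heavy atoms by environment: 1× n (aromatic, D2) → no; 5× c (aromatic, D3) → no; 1× Cl (D1) → match; 3× C (D3) → no; 2× O (D1) → match; 1× O (D2) → no; 5× C (D1) → match; 1× N (D1) → match; 1× N (D3) → no.
Summing the matching environments: 1 + 2 + 5 + 1 = 9 matching atoms.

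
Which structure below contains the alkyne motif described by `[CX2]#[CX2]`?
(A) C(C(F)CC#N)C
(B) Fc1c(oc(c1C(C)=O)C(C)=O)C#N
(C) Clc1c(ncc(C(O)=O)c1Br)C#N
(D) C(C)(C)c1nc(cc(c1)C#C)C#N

[CX2]#[CX2] describes a carbon-carbon triple bond (an alkyne).
(A) has a nitrile (-C#N) but the triple bond is C#N, not C#C.
(B) has a nitrile (-C#N) but the triple bond is C#N, not C#C.
(C) has a nitrile (-C#N) but the triple bond is C#N, not C#C.
(D) contains an ethynyl group (-C#CH), which satisfies every atom and bond constraint.
So the answer is (D).

D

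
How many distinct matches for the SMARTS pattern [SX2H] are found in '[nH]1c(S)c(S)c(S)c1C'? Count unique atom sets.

3

[SX2H] is the SMARTS for a thiol: an aliphatic sulfur with two connections, one being H.
The molecule carries 3 separate instances of a thiol (-SH) meeting every constraint; each maps to a distinct set of atoms, giving 3 matches.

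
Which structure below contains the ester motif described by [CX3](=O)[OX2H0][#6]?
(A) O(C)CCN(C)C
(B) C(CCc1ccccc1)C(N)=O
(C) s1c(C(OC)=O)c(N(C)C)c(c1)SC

[CX3](=O)[OX2H0][#6] describes a carbonyl carbon bonded to an oxygen that is itself bonded to carbon (no H on that O) (an ester).
(A) has a methoxy ether (-OCH3) but the ether oxygen is not adjacent to a C=O carbon.
(B) has a primary amide (-C(=O)NH2) but the carbonyl is bonded to N, not to an O-C linkage.
(C) contains a methyl-ester group (-C(=O)OCH3), which satisfies every atom and bond constraint.
So the answer is (C).

C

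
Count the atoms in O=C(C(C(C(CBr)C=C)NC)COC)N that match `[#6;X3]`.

Check the 15 heavy atoms by environment: 7× C (X4) → no; 1× O (X2) → no; 1× Br (X1) → no; 3× C (X3) → match; 1× O (X1) → no; 2× N (X3) → no.
That gives 3 matching atoms.

3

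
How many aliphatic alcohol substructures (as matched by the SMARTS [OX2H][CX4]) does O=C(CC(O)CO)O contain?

2

[OX2H][CX4] is the SMARTS for an aliphatic alcohol: a hydroxyl oxygen bound to an sp3 (X4) carbon.
The molecule carries 2 separate instances of a hydroxyl group (-OH) meeting every constraint; each maps to a distinct set of atoms, giving 2 matches.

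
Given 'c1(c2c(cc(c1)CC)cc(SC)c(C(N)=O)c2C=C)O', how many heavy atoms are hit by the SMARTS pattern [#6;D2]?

Check the 20 heavy atoms by environment: 7× c (aromatic, D3) → no; 3× c (aromatic, D2) → match; 2× C (D2) → match; 3× C (D1) → no; 1× S (D2) → no; 2× O (D1) → no; 1× C (D3) → no; 1× N (D1) → no.
Summing the matching environments: 3 + 2 = 5 matching atoms.

5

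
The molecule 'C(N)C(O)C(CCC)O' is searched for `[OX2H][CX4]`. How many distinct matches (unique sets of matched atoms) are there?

[OX2H][CX4] is the SMARTS for an aliphatic alcohol: a hydroxyl oxygen bound to an sp3 (X4) carbon.
The molecule carries 2 separate instances of a hydroxyl group (-OH) meeting every constraint; each maps to a distinct set of atoms, giving 2 matches.

2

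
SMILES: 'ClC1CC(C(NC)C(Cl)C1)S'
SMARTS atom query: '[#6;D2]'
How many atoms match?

2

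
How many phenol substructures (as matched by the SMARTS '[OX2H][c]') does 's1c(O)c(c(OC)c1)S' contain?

1

[OX2H][c] is the SMARTS for a phenol: a hydroxyl oxygen attached to an aromatic carbon.
Exactly one fragment in the molecule meets all constraints, giving 1 match.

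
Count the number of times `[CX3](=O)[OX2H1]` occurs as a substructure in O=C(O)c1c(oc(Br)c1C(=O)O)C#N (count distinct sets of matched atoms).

2

[CX3](=O)[OX2H1] is the SMARTS for a carboxylic acid: an sp2 carbon double-bonded to O and single-bonded to an -OH oxygen.
The molecule carries 2 separate instances of a carboxylic acid group (-C(=O)OH) meeting every constraint; each maps to a distinct set of atoms, giving 2 matches.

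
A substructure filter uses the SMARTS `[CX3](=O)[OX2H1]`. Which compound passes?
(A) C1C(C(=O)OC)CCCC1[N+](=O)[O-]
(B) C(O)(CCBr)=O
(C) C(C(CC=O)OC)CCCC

[CX3](=O)[OX2H1] describes an sp2 carbon double-bonded to O and single-bonded to an -OH oxygen (a carboxylic acid).
(A) has a methyl-ester group (-C(=O)OCH3) but the singly-bonded O has no H (OX2H0, not OX2H1).
(B) contains a carboxylic acid group (-C(=O)OH), which satisfies every atom and bond constraint.
(C) has an aldehyde (-CHO) but there is no singly-bonded oxygen on the carbonyl carbon.
So the answer is (B).

B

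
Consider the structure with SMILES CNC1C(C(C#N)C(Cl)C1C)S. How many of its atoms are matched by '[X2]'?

Check the 12 heavy atoms by environment: 7× C (X4) → no; 1× S (X2) → match; 1× N (X3) → no; 1× Cl (X1) → no; 1× C (X2) → match; 1× N (X1) → no.
Summing the matching environments: 1 + 1 = 2 matching atoms.

2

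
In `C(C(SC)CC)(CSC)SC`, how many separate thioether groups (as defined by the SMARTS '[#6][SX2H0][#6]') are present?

3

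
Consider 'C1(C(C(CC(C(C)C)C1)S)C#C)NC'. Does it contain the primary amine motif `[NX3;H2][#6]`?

The pattern [NX3;H2][#6] describes a trivalent nitrogen with two H attached to carbon — a primary amine.
The closest candidate here is an N-methylamino group (-NHCH3), but the nitrogen bears two carbons and only one H (H1), not H2. No other fragment satisfies the full query, so there is no match.

No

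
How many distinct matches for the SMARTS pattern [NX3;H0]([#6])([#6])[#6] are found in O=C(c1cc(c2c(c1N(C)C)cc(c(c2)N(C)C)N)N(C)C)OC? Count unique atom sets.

3

[NX3;H0]([#6])([#6])[#6] is the SMARTS for a tertiary amine: a trivalent nitrogen with no H, bonded to three carbons.
The molecule carries 3 separate instances of a dimethylamino group (-N(CH3)2) meeting every constraint; each maps to a distinct set of atoms, giving 3 matches.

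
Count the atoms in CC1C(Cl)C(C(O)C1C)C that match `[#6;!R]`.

Check the 10 heavy atoms by environment: 5× C (in 5-ring) → no; 3× C (acyclic) → match; 1× Cl (acyclic) → no; 1× O (acyclic) → no.
That gives 3 matching atoms.

3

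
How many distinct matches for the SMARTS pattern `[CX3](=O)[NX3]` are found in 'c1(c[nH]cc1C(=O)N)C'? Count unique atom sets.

[CX3](=O)[NX3] is the SMARTS for an amide: a carbonyl carbon bonded to a trivalent nitrogen.
Exactly one fragment in the molecule meets all constraints, giving 1 match.

1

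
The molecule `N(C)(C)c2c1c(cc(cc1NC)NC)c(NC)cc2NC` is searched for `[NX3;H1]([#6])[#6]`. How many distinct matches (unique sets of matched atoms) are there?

[NX3;H1]([#6])[#6] is the SMARTS for a secondary amine: a trivalent nitrogen with one H, bonded to two carbons.
The molecule carries 4 separate instances of an N-methylamino group (-NHCH3) meeting every constraint; each maps to a distinct set of atoms, giving 4 matches.

4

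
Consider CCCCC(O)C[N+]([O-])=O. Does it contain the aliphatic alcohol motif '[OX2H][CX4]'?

Yes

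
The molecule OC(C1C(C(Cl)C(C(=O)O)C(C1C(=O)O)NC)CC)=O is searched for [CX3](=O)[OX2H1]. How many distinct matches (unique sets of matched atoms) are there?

3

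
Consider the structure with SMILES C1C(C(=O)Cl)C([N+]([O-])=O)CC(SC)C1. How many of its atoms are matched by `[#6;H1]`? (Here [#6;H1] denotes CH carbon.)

3

Check the 14 heavy atoms by environment: 3× C (H1) → match; 3× C (H2) → no; 1× N (charge +1, H0) → no; 1× O (charge -1, H0) → no; 2× O (H0) → no; 1× C (H0) → no; 1× Cl (H0) → no; 1× S (H0) → no; 1× C (H3) → no.
That gives 3 matching atoms.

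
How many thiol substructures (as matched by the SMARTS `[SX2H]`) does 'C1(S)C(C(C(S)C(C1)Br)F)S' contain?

3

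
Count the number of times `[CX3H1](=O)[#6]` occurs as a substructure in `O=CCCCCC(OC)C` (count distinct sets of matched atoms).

1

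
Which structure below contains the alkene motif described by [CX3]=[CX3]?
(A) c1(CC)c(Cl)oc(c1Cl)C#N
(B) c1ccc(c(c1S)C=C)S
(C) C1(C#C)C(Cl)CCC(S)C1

[CX3]=[CX3] describes a non-aromatic C=C double bond between two sp2 carbons (an alkene).
(A) has an ethyl group (-CH2CH3) but its C-C bond is a single bond between CX4 carbons, not CX3=CX3.
(B) contains a vinyl group (-CH=CH2), which satisfies every atom and bond constraint.
(C) has an ethynyl group (-C#CH) but the C-C bond is a triple bond, not a double bond.
So the answer is (B).

B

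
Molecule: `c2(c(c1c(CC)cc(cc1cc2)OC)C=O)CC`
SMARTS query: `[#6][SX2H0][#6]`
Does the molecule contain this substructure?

No

The pattern [#6][SX2H0][#6] describes an aliphatic sulfur bridging two carbons with no H on the sulfur — a thioether.
The closest candidate here is a methoxy ether (-OCH3), but the bridging atom is O, not S. No other fragment satisfies the full query, so there is no match.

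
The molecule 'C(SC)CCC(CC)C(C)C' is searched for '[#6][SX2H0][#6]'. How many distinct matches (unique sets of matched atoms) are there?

1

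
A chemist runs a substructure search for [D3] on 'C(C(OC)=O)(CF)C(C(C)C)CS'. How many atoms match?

4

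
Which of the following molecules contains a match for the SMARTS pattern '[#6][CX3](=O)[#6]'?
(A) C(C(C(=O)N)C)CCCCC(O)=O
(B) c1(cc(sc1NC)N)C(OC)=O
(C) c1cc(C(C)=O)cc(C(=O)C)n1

C

[#6][CX3](=O)[#6] describes a carbonyl carbon (no H) flanked by two carbons (a ketone).
(A) has a primary amide (-C(=O)NH2) but one neighbour of the carbonyl carbon is N, not C.
(B) has a methyl-ester group (-C(=O)OCH3) but one neighbour of the carbonyl carbon is O, not C.
(C) contains an acetyl/ketone group (-C(=O)CH3), which satisfies every atom and bond constraint.
So the answer is (C).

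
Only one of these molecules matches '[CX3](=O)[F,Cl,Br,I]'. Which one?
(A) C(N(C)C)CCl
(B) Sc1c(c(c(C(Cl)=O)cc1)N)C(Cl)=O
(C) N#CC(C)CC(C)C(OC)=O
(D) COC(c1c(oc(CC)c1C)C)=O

[CX3](=O)[F,Cl,Br,I] describes a carbonyl carbon bonded to a halogen (an acyl halide).
(A) has a chloro substituent but the Cl is not on a carbonyl carbon.
(B) contains an acyl chloride (-C(=O)Cl), which satisfies every atom and bond constraint.
(C) has a methyl-ester group (-C(=O)OCH3) but the carbonyl is bonded to -O-C, not to a halogen.
(D) has a methyl-ester group (-C(=O)OCH3) but the carbonyl is bonded to -O-C, not to a halogen.
So the answer is (B).

B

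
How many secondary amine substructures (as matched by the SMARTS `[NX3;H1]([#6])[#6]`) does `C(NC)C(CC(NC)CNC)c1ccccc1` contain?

3

[NX3;H1]([#6])[#6] is the SMARTS for a secondary amine: a trivalent nitrogen with one H, bonded to two carbons.
The molecule carries 3 separate instances of an N-methylamino group (-NHCH3) meeting every constraint; each maps to a distinct set of atoms, giving 3 matches.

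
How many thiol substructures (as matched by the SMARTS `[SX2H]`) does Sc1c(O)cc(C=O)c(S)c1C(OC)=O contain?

2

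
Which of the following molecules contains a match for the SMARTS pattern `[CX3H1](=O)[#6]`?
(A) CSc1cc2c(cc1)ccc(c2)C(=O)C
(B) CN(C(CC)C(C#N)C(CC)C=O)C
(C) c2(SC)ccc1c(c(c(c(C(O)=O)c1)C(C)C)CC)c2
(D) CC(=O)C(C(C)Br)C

B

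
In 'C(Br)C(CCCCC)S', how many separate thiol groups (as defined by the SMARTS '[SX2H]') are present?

[SX2H] is the SMARTS for a thiol: an aliphatic sulfur with two connections, one being H.
Exactly one fragment in the molecule meets all constraints, giving 1 match.

1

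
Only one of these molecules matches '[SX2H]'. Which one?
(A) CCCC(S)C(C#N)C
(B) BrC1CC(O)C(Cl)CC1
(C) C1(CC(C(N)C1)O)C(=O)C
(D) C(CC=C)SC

A

[SX2H] describes an aliphatic sulfur with two connections, one being H (a thiol).
(A) contains a thiol (-SH), which satisfies every atom and bond constraint.
(B) has a hydroxyl group (-OH) but it is an -OH, not an -SH.
(C) has a hydroxyl group (-OH) but it is an -OH, not an -SH.
(D) has a methylthio ether (-SCH3) but the sulfur has H0 (bonded to two carbons), not H1.
So the answer is (A).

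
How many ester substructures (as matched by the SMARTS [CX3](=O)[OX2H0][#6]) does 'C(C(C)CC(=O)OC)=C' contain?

1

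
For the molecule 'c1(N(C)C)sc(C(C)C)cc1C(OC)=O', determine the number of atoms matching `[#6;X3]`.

5

The query [#6;X3] means: any carbon (aromatic or not) with three total connections.
Check the 15 heavy atoms by environment: 1× s (aromatic, X2) → no; 4× c (aromatic, X3) → match; 1× N (X3) → no; 6× C (X4) → no; 1× C (X3) → match; 1× O (X1) → no; 1× O (X2) → no.
Summing the matching environments: 4 + 1 = 5 matching atoms.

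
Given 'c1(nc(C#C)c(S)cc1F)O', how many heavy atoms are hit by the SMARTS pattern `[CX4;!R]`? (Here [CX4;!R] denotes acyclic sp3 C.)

The query [CX4;!R] means: aliphatic carbon with four total connections, not in a ring.
Check the 11 heavy atoms by environment: 1× n (aromatic, X2, in 6-ring) → no; 5× c (aromatic, X3, in 6-ring) → no; 2× C (X2, acyclic) → no; 1× F (X1, acyclic) → no; 1× O (X2, acyclic) → no; 1× S (X2, acyclic) → no.
No environment satisfies the query, so 0 matching atoms.

0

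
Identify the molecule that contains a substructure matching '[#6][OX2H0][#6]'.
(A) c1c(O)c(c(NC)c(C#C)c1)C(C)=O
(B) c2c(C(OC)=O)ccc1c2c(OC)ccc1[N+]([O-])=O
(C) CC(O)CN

[#6][OX2H0][#6] describes an aliphatic oxygen bridging two carbons with no H on the oxygen (an ether).
(A) has a hydroxyl group (-OH) but the oxygen has H1, not H0 bridging two carbons.
(B) contains a methoxy ether (-OCH3), which satisfies every atom and bond constraint.
(C) has a hydroxyl group (-OH) but the oxygen has H1, not H0 bridging two carbons.
So the answer is (B).

B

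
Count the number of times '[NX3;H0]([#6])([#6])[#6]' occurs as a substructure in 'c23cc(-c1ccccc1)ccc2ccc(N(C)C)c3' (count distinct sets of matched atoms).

[NX3;H0]([#6])([#6])[#6] is the SMARTS for a tertiary amine: a trivalent nitrogen with no H, bonded to three carbons.
Exactly one fragment in the molecule meets all constraints, giving 1 match.

1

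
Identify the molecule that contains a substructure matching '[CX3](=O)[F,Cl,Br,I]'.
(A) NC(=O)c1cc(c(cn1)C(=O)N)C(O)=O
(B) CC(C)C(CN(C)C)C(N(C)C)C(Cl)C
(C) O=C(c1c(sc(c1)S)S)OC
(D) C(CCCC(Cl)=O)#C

D

[CX3](=O)[F,Cl,Br,I] describes a carbonyl carbon bonded to a halogen (an acyl halide).
(A) has a carboxylic acid group (-C(=O)OH) but the carbonyl is bonded to -OH, not to a halogen.
(B) has a chloro substituent but the Cl is not on a carbonyl carbon.
(C) has a methyl-ester group (-C(=O)OCH3) but the carbonyl is bonded to -O-C, not to a halogen.
(D) contains an acyl chloride (-C(=O)Cl), which satisfies every atom and bond constraint.
So the answer is (D).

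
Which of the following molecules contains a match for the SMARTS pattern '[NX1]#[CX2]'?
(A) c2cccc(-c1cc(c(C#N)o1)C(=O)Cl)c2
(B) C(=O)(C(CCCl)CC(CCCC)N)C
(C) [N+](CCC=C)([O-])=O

A

[NX1]#[CX2] describes a nitrogen triple-bonded to a two-connected carbon (a nitrile).
(A) contains a nitrile (-C#N), which satisfies every atom and bond constraint.
(B) has a primary amino group (-NH2) but the nitrogen is NX3 (three connections), not NX1 triple-bonded.
(C) has a nitro group (-[N+](=O)[O-]) but there is no C#N triple bond.
So the answer is (A).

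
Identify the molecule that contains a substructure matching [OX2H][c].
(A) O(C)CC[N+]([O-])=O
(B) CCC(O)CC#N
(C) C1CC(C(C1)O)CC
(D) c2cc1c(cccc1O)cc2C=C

[OX2H][c] describes a hydroxyl oxygen attached to an aromatic carbon (a phenol).
(A) has a methoxy ether (-OCH3) but the oxygen has H0, not H1.
(B) has a hydroxyl group (-OH) but the -OH is on an aliphatic carbon, not an aromatic c.
(C) has a hydroxyl group (-OH) but the -OH is on an aliphatic carbon, not an aromatic c.
(D) contains a hydroxyl group (-OH), which satisfies every atom and bond constraint.
So the answer is (D).

D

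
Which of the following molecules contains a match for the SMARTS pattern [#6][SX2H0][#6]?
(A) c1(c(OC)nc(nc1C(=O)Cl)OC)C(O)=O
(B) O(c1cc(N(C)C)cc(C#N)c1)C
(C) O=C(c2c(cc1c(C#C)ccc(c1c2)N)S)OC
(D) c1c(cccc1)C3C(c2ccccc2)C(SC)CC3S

[#6][SX2H0][#6] describes an aliphatic sulfur bridging two carbons with no H on the sulfur (a thioether).
(A) has a methoxy ether (-OCH3) but the bridging atom is O, not S.
(B) has a methoxy ether (-OCH3) but the bridging atom is O, not S.
(C) has a thiol (-SH) but the sulfur has H1, not H0 bridging two carbons.
(D) contains a methylthio ether (-SCH3), which satisfies every atom and bond constraint.
So the answer is (D).

D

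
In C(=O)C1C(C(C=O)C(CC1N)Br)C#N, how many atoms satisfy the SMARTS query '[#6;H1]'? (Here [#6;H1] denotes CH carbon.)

7

The query [#6;H1] means: any carbon bearing exactly one hydrogen.
Check the 14 heavy atoms by environment: 7× C (H1) → match; 1× C (H2) → no; 1× C (H0) → no; 1× N (H0) → no; 2× O (H0) → no; 1× Br (H0) → no; 1× N (H2) → no.
That gives 7 matching atoms.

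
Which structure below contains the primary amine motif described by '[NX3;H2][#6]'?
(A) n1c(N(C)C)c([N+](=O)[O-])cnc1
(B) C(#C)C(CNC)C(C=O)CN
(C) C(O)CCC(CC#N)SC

B

[NX3;H2][#6] describes a trivalent nitrogen with two H attached to carbon (a primary amine).
(A) has a nitro group (-[N+](=O)[O-]) but the nitrogen is [N+] with no H, not NX3H2.
(B) contains a primary amino group (-NH2), which satisfies every atom and bond constraint.
(C) has a nitrile (-C#N) but the nitrogen is NX1 (triple-bonded), not NX3 with two H.
So the answer is (B).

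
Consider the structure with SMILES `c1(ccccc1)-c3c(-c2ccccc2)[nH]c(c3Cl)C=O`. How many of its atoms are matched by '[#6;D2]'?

11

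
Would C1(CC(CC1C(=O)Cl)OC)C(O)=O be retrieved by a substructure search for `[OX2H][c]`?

No

The pattern [OX2H][c] describes a hydroxyl oxygen attached to an aromatic carbon — a phenol.
The closest candidate here is a methoxy ether (-OCH3), but the oxygen has H0, not H1. No other fragment satisfies the full query, so there is no match.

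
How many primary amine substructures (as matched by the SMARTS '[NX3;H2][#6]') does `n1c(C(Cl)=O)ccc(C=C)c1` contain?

0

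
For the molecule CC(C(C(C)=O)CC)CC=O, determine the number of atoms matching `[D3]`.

3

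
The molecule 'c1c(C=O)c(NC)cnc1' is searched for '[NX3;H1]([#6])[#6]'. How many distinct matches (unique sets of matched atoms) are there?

1

[NX3;H1]([#6])[#6] is the SMARTS for a secondary amine: a trivalent nitrogen with one H, bonded to two carbons.
Exactly one fragment in the molecule meets all constraints, giving 1 match.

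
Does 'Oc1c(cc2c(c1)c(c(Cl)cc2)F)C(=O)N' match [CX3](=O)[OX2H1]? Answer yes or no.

No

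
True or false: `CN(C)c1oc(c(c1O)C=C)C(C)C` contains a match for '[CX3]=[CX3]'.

True

The pattern [CX3]=[CX3] describes a non-aromatic C=C double bond between two sp2 carbons — an alkene.
The molecule carries a vinyl group (-CH=CH2), whose atoms satisfy every constraint of the query, so the pattern matches.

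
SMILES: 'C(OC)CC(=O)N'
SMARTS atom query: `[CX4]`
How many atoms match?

3

The query [CX4] means: C with X4: aliphatic carbon with exactly 4 total connections (bonds + H).
Check the 7 heavy atoms by environment: 3× C (X4) → match; 1× O (X2) → no; 1× C (X3) → no; 1× O (X1) → no; 1× N (X3) → no.
That gives 3 matching atoms.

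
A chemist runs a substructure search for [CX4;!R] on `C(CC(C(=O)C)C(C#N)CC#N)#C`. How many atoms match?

The query [CX4;!R] means: aliphatic carbon with four total connections, not in a ring.
Check the 13 heavy atoms by environment: 5× C (X4, acyclic) → match; 1× C (X3, acyclic) → no; 1× O (X1, acyclic) → no; 4× C (X2, acyclic) → no; 2× N (X1, acyclic) → no.
That gives 5 matching atoms.

5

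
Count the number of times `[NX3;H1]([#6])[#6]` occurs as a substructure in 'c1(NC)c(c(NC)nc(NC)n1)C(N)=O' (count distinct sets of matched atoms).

3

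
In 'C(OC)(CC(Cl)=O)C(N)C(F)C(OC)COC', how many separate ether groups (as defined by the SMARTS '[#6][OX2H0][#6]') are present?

3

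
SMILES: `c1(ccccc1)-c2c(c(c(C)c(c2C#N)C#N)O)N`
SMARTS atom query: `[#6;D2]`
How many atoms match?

7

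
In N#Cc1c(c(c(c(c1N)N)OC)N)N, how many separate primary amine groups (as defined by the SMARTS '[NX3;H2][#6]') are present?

4

[NX3;H2][#6] is the SMARTS for a primary amine: a trivalent nitrogen with two H attached to carbon.
The molecule carries 4 separate instances of a primary amino group (-NH2) meeting every constraint; each maps to a distinct set of atoms, giving 4 matches.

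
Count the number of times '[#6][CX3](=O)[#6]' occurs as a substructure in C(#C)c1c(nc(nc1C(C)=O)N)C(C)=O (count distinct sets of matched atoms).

[#6][CX3](=O)[#6] is the SMARTS for a ketone: a carbonyl carbon (no H) flanked by two carbons.
The molecule carries 2 separate instances of an acetyl/ketone group (-C(=O)CH3) meeting every constraint; each maps to a distinct set of atoms, giving 2 matches.

2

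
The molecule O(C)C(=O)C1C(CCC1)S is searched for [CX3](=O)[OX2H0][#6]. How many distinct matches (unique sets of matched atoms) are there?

[CX3](=O)[OX2H0][#6] is the SMARTS for an ester: a carbonyl carbon bonded to an oxygen that is itself bonded to carbon (no H on that O).
Exactly one fragment in the molecule meets all constraints, giving 1 match.

1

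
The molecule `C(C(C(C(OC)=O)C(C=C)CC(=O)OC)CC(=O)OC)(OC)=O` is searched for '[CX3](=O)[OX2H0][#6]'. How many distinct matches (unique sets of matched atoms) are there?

4

[CX3](=O)[OX2H0][#6] is the SMARTS for an ester: a carbonyl carbon bonded to an oxygen that is itself bonded to carbon (no H on that O).
The molecule carries 4 separate instances of a methyl-ester group (-C(=O)OCH3) meeting every constraint; each maps to a distinct set of atoms, giving 4 matches.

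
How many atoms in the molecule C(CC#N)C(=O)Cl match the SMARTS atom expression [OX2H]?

0

The query [OX2H] means: aliphatic oxygen with two connections, one of which is H — an -OH oxygen.
Check the 7 heavy atoms by environment: 2× C (H2, X4) → no; 1× C (H0, X3) → no; 1× O (H0, X1) → no; 1× Cl (H0, X1) → no; 1× C (H0, X2) → no; 1× N (H0, X1) → no.
No environment satisfies the query, so 0 matching atoms.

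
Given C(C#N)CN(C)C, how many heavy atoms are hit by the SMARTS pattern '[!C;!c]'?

2

The query [!C;!c] means: neither aliphatic nor aromatic carbon — same as [!#6].
Check the 7 heavy atoms by environment: 5× C → no; 2× N → match.
That gives 2 matching atoms.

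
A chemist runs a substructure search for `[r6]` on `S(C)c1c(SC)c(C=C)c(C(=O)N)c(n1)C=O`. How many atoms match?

6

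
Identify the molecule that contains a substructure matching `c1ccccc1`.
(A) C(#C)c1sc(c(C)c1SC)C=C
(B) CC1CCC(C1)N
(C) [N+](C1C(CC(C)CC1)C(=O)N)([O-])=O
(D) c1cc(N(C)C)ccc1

D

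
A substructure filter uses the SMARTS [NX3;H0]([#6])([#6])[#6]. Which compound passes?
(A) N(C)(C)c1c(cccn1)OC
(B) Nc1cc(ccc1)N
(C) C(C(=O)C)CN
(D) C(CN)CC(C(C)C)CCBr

A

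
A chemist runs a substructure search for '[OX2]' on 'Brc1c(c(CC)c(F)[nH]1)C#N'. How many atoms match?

0

The query [OX2] means: aliphatic oxygen with two total connections — ether, hydroxyl, or ester single-bond O.
Check the 11 heavy atoms by environment: 1× n (aromatic, X3) → no; 4× c (aromatic, X3) → no; 2× C (X4) → no; 1× F (X1) → no; 1× Br (X1) → no; 1× C (X2) → no; 1× N (X1) → no.
No environment satisfies the query, so 0 matching atoms.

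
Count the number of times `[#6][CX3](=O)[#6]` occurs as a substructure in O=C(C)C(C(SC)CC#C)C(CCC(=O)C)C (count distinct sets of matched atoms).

[#6][CX3](=O)[#6] is the SMARTS for a ketone: a carbonyl carbon (no H) flanked by two carbons.
The molecule carries 2 separate instances of an acetyl/ketone group (-C(=O)CH3) meeting every constraint; each maps to a distinct set of atoms, giving 2 matches.

2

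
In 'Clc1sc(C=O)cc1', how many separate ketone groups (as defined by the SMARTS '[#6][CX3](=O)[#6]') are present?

0

[#6][CX3](=O)[#6] is the SMARTS for a ketone: a carbonyl carbon (no H) flanked by two carbons.
The molecule has an aldehyde (-CHO), but the carbonyl carbon has H1, so it is not flanked by two carbons; nothing else fits, so there are 0 matches.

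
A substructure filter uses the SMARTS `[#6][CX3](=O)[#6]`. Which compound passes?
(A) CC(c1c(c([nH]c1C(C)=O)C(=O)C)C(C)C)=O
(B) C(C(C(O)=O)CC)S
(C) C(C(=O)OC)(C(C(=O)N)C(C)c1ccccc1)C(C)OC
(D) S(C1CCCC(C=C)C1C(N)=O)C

A

[#6][CX3](=O)[#6] describes a carbonyl carbon (no H) flanked by two carbons (a ketone).
(A) contains an acetyl/ketone group (-C(=O)CH3), which satisfies every atom and bond constraint.
(B) has a carboxylic acid group (-C(=O)OH) but one neighbour of the carbonyl carbon is O, not C.
(C) has a primary amide (-C(=O)NH2) but one neighbour of the carbonyl carbon is N, not C.
(D) has a primary amide (-C(=O)NH2) but one neighbour of the carbonyl carbon is N, not C.
So the answer is (A).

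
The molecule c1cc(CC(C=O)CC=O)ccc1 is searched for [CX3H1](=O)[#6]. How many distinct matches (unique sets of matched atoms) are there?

[CX3H1](=O)[#6] is the SMARTS for an aldehyde: an sp2 carbon with one H, double-bonded to O and single-bonded to carbon.
The molecule carries 2 separate instances of an aldehyde (-CHO) meeting every constraint; each maps to a distinct set of atoms, giving 2 matches.

2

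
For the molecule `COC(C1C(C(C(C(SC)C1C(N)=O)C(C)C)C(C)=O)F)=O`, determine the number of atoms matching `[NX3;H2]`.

1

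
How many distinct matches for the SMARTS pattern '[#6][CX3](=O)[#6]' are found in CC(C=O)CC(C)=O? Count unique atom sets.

1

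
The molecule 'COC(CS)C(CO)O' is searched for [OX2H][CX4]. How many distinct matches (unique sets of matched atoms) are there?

2

[OX2H][CX4] is the SMARTS for an aliphatic alcohol: a hydroxyl oxygen bound to an sp3 (X4) carbon.
The molecule carries 2 separate instances of a hydroxyl group (-OH) meeting every constraint; each maps to a distinct set of atoms, giving 2 matches.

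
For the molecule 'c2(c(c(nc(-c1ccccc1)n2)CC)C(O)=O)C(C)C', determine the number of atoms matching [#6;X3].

11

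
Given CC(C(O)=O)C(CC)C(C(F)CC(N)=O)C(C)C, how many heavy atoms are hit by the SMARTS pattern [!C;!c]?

5

The query [!C;!c] means: neither aliphatic nor aromatic carbon — same as [!#6].
Check the 18 heavy atoms by environment: 13× C → no; 1× F → match; 3× O → match; 1× N → match.
Summing the matching environments: 1 + 3 + 1 = 5 matching atoms.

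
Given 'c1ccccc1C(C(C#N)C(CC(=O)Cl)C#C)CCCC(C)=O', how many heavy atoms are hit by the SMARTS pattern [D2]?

Check the 23 heavy atoms by environment: 6× C (D2) → match; 5× C (D3) → no; 1× c (aromatic, D3) → no; 5× c (aromatic, D2) → match; 2× O (D1) → no; 2× C (D1) → no; 1× Cl (D1) → no; 1× N (D1) → no.
Summing the matching environments: 6 + 5 = 11 matching atoms.

11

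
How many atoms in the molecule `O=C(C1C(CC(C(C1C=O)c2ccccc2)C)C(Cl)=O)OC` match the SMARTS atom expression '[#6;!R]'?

The query [#6;!R] means: carbon not in any ring.
Check the 22 heavy atoms by environment: 6× C (in 6-ring) → no; 5× C (acyclic) → match; 4× O (acyclic) → no; 1× Cl (acyclic) → no; 6× c (aromatic, in 6-ring) → no.
That gives 5 matching atoms.

5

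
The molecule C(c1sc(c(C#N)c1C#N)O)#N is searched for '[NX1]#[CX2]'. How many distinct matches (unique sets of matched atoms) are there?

[NX1]#[CX2] is the SMARTS for a nitrile: a nitrogen triple-bonded to a two-connected carbon.
The molecule carries 3 separate instances of a nitrile (-C#N) meeting every constraint; each maps to a distinct set of atoms, giving 3 matches.

3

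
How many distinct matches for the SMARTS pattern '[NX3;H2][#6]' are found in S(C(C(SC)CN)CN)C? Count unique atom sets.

2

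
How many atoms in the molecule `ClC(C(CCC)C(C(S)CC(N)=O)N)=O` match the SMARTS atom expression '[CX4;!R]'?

7

The query [CX4;!R] means: aliphatic carbon with four total connections, not in a ring.
Check the 15 heavy atoms by environment: 7× C (X4, acyclic) → match; 2× C (X3, acyclic) → no; 2× O (X1, acyclic) → no; 1× Cl (X1, acyclic) → no; 2× N (X3, acyclic) → no; 1× S (X2, acyclic) → no.
That gives 7 matching atoms.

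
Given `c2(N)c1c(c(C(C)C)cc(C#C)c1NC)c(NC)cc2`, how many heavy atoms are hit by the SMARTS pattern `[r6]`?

The query [r6] means: r6 matches atoms in a six-membered ring.
Check the 20 heavy atoms by environment: 10× c (aromatic, in 6-ring) → match; 7× C (acyclic) → no; 3× N (acyclic) → no.
That gives 10 matching atoms.

10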